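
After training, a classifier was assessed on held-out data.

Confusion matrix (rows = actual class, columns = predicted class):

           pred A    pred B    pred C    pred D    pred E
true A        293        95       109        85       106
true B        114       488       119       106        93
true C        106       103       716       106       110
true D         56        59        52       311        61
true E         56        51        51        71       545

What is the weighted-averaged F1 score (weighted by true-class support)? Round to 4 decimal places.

0.5790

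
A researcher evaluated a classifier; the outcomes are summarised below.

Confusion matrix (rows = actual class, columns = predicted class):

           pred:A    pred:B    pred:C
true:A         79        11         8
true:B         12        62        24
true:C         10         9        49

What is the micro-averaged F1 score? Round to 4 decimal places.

0.7197

Micro-averaging pools counts across classes: ΣTP=190, ΣFP=74, ΣFN=74.
Micro-F1 score = 2·TP/(2·TP+FP+FN) on pooled counts = 0.7197 (equals overall accuracy in single-label multiclass).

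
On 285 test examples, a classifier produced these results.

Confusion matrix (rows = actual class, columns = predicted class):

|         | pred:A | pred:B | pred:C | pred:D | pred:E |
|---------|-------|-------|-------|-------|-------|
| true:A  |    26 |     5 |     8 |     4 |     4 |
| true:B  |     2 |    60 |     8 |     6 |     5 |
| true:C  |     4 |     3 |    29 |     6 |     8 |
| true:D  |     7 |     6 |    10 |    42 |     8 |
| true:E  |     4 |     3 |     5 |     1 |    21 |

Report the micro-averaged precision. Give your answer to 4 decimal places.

0.6246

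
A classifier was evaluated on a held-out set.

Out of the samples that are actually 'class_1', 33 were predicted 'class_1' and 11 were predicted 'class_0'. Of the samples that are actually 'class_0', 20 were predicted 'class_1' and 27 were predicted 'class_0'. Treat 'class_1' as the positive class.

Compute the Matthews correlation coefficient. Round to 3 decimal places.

0.329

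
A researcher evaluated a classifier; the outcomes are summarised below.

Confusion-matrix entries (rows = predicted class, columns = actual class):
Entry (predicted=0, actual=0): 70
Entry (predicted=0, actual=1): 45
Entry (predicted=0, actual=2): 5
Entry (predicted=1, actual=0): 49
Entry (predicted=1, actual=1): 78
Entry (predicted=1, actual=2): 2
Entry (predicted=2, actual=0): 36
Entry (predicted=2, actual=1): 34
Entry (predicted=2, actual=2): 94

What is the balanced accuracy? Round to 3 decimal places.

0.626

Balanced accuracy = mean of per-class recall.
  0: recall = 70/155 = 0.4516
  1: recall = 78/157 = 0.4968
  2: recall = 94/101 = 0.9307
Mean = (0.4516 + 0.4968 + 0.9307) / 3 = 0.626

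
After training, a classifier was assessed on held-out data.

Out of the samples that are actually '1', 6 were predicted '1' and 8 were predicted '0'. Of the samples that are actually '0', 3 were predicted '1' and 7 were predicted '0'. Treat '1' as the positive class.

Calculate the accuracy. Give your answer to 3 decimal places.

0.542

Accuracy = (TP+TN)/N = (6+7)/24 = 0.542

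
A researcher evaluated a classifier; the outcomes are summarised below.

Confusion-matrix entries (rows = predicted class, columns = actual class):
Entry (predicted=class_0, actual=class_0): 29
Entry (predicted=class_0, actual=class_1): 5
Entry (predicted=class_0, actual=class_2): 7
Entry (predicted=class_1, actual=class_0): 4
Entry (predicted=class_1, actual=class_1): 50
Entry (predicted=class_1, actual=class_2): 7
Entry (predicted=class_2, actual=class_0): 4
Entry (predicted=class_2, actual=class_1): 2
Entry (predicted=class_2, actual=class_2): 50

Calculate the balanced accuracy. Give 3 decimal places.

0.814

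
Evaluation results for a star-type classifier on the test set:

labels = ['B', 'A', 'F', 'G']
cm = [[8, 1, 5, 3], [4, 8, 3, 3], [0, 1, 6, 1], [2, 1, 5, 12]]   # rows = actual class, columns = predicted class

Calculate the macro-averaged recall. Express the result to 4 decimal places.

Per-class recall (TP/(TP+FN)):
  B: TP=8, FN=1+5+3=9 → 8/17 = 0.47059
  A: TP=8, FN=4+3+3=10 → 8/18 = 0.44444
  F: TP=6, FN=0+1+1=2 → 6/8 = 0.75000
  G: TP=12, FN=2+1+5=8 → 12/20 = 0.60000
Macro-recall = mean = (0.47059 + 0.44444 + 0.75000 + 0.60000) / 4 = 0.5663

0.5663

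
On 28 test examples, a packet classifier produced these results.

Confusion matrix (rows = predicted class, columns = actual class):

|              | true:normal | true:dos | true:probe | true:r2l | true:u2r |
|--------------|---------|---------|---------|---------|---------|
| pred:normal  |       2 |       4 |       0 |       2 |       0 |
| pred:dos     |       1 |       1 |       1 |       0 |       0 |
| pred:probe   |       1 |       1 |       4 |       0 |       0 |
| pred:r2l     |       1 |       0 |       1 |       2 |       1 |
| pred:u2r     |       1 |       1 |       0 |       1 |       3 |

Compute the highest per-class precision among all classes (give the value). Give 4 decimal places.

Per-class precision (TP/(TP+FP)):
  normal: TP=2, FP=4+0+2+0=6 → 2/8 = 0.25000
  dos: TP=1, FP=1+1+0+0=2 → 1/3 = 0.33333
  probe: TP=4, FP=1+1+0+0=2 → 4/6 = 0.66667
  r2l: TP=2, FP=1+0+1+1=3 → 2/5 = 0.40000
  u2r: TP=3, FP=1+1+0+1=3 → 3/6 = 0.50000
Highest is class 'probe' with precision = 0.6667.

0.6667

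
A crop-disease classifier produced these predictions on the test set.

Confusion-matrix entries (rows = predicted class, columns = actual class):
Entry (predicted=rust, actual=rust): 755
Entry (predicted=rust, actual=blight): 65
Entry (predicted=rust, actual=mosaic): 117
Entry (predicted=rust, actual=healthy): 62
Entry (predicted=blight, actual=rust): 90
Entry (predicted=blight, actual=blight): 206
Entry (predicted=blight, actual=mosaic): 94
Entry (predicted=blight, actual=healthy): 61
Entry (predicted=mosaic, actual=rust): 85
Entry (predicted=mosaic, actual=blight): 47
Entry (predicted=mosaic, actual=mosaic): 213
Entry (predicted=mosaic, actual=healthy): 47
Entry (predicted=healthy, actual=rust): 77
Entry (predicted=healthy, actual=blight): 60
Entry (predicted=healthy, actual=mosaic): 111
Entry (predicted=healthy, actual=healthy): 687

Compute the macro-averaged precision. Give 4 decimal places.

0.6227

Per-class precision (TP/(TP+FP)):
  rust: TP=755, FP=65+117+62=244 → 755/999 = 0.75576
  blight: TP=206, FP=90+94+61=245 → 206/451 = 0.45676
  mosaic: TP=213, FP=85+47+47=179 → 213/392 = 0.54337
  healthy: TP=687, FP=77+60+111=248 → 687/935 = 0.73476
Macro-precision = mean = (0.75576 + 0.45676 + 0.54337 + 0.73476) / 4 = 0.6227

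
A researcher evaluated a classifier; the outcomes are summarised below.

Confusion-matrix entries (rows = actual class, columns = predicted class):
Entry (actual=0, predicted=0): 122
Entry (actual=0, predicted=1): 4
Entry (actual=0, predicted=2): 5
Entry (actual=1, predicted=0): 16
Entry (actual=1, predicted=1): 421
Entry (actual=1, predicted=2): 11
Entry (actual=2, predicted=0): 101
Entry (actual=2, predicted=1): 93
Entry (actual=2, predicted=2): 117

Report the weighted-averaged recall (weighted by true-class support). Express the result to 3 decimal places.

0.742

Per-class recall (TP/(TP+FN)):
  0: TP=122, FN=4+5=9 → 122/131 = 0.9313
  1: TP=421, FN=16+11=27 → 421/448 = 0.9397
  2: TP=117, FN=101+93=194 → 117/311 = 0.3762
Weighted-recall = Σ (supportᵢ/N)·recallᵢ with N=890: (131/890)·0.9313 + (448/890)·0.9397 + (311/890)·0.3762 = 0.742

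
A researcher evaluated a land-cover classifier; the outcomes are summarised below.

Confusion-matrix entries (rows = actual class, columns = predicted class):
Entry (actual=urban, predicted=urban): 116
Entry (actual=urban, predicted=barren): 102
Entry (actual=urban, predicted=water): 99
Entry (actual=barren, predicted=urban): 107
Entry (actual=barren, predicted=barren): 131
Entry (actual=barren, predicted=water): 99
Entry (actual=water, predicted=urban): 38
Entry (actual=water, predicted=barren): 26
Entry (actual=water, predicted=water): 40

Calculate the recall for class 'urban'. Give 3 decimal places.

One-vs-rest for 'urban': TP = diagonal; FP = other classes predicted 'urban'; FN = 'urban' predicted as other.
recall = TP/(TP+FN).
urban: TP=116, FN=102+99=201 → 116/317 = 0.3659

0.366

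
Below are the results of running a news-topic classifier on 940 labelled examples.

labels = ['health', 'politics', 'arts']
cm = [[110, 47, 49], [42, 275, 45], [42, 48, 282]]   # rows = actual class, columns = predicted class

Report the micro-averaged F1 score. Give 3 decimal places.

0.710

Micro-averaging pools counts across classes: ΣTP=667, ΣFP=273, ΣFN=273.
Micro-F1 score = 2·TP/(2·TP+FP+FN) on pooled counts = 0.710 (equals overall accuracy in single-label multiclass).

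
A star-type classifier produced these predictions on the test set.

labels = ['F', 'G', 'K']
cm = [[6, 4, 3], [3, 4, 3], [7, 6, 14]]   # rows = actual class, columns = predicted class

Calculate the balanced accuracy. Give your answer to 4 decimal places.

0.4600

Balanced accuracy = mean of per-class recall.
  F: recall = 6/13 = 0.46154
  G: recall = 4/10 = 0.40000
  K: recall = 14/27 = 0.51852
Mean = (0.46154 + 0.40000 + 0.51852) / 3 = 0.4600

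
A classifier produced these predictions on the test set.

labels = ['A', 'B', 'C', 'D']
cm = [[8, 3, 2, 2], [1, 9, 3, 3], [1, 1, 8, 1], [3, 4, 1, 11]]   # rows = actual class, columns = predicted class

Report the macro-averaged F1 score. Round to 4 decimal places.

0.5920

Per-class F1 score (2·TP/(2·TP+FP+FN)):
  A: TP=8, FP=1+1+3=5, FN=3+2+2=7 → 16/28 = 0.57143
  B: TP=9, FP=3+1+4=8, FN=1+3+3=7 → 18/33 = 0.54545
  C: TP=8, FP=2+3+1=6, FN=1+1+1=3 → 16/25 = 0.64000
  D: TP=11, FP=2+3+1=6, FN=3+4+1=8 → 22/36 = 0.61111
Macro-F1 score = mean = (0.57143 + 0.54545 + 0.64000 + 0.61111) / 4 = 0.5920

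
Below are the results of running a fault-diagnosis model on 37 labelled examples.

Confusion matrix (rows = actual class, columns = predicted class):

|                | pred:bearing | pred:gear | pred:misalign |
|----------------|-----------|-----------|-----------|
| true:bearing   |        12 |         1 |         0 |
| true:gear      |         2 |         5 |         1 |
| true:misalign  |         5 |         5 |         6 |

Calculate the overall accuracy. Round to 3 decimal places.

Accuracy = trace / total = (12+5+6=23) / 37 = 23/37 = 0.622

0.622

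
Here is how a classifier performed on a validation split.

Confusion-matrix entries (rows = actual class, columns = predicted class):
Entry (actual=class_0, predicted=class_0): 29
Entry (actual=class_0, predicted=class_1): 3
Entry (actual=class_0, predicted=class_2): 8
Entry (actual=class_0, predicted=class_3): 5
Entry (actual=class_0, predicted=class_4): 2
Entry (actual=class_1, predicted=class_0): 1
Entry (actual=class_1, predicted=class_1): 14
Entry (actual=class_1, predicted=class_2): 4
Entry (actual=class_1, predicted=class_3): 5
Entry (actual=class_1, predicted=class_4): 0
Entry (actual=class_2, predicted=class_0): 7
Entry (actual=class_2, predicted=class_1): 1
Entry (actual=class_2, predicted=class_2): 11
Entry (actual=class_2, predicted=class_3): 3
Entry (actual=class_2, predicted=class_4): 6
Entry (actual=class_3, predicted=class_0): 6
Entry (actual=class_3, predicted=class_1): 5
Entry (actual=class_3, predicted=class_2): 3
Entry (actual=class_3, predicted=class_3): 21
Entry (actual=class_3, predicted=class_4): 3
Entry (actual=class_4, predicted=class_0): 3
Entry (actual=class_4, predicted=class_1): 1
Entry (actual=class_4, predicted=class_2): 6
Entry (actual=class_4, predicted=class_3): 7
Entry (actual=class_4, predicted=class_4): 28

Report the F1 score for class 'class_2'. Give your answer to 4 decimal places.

0.3667

One-vs-rest for 'class_2': TP = diagonal; FP = other classes predicted 'class_2'; FN = 'class_2' predicted as other.
F1 score = 2·TP/(2·TP+FP+FN).
class_2: TP=11, FP=8+4+3+6=21, FN=7+1+3+6=17 → 22/60 = 0.36667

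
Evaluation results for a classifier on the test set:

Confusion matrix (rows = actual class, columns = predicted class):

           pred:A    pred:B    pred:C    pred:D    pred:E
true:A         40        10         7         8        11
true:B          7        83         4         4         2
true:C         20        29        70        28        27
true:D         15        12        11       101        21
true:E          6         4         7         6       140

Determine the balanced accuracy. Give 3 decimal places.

Balanced accuracy = mean of per-class recall.
  A: recall = 40/76 = 0.5263
  B: recall = 83/100 = 0.8300
  C: recall = 70/174 = 0.4023
  D: recall = 101/160 = 0.6313
  E: recall = 140/163 = 0.8589
Mean = (0.5263 + 0.8300 + 0.4023 + 0.6313 + 0.8589) / 5 = 0.650

0.650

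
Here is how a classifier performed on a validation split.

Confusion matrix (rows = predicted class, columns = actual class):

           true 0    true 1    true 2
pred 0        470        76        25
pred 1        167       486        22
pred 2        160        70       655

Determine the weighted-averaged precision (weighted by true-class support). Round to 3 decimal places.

Per-class precision (TP/(TP+FP)):
  0: TP=470, FP=76+25=101 → 470/571 = 0.8231
  1: TP=486, FP=167+22=189 → 486/675 = 0.7200
  2: TP=655, FP=160+70=230 → 655/885 = 0.7401
Weighted-precision = Σ (supportᵢ/N)·precisionᵢ with N=2131: (797/2131)·0.8231 + (632/2131)·0.7200 + (702/2131)·0.7401 = 0.765

0.765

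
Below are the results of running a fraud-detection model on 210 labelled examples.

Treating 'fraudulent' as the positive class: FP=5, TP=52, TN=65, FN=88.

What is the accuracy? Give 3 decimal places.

Accuracy = (TP+TN)/N = (52+65)/210 = 0.557

0.557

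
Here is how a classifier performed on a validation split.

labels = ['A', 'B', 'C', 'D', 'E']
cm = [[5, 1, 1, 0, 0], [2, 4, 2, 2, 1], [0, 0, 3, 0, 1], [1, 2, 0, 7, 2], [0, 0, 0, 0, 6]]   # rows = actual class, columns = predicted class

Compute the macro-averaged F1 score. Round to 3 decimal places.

Per-class F1 score (2·TP/(2·TP+FP+FN)):
  A: TP=5, FP=2+0+1+0=3, FN=1+1+0+0=2 → 10/15 = 0.6667
  B: TP=4, FP=1+0+2+0=3, FN=2+2+2+1=7 → 8/18 = 0.4444
  C: TP=3, FP=1+2+0+0=3, FN=0+0+0+1=1 → 6/10 = 0.6000
  D: TP=7, FP=0+2+0+0=2, FN=1+2+0+2=5 → 14/21 = 0.6667
  E: TP=6, FP=0+1+1+2=4, FN=0+0+0+0=0 → 12/16 = 0.7500
Macro-F1 score = mean = (0.6667 + 0.4444 + 0.6000 + 0.6667 + 0.7500) / 5 = 0.626

0.626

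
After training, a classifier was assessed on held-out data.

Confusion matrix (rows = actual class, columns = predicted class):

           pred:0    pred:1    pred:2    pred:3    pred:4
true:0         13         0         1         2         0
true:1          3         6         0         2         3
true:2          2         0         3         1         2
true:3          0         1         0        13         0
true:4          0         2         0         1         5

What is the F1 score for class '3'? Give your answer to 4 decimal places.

0.7879

Treat '3' as positive and all other classes as negative.
F1 score = 2·TP/(2·TP+FP+FN).
3: TP=13, FP=2+2+1+1=6, FN=0+1+0+0=1 → 26/33 = 0.78788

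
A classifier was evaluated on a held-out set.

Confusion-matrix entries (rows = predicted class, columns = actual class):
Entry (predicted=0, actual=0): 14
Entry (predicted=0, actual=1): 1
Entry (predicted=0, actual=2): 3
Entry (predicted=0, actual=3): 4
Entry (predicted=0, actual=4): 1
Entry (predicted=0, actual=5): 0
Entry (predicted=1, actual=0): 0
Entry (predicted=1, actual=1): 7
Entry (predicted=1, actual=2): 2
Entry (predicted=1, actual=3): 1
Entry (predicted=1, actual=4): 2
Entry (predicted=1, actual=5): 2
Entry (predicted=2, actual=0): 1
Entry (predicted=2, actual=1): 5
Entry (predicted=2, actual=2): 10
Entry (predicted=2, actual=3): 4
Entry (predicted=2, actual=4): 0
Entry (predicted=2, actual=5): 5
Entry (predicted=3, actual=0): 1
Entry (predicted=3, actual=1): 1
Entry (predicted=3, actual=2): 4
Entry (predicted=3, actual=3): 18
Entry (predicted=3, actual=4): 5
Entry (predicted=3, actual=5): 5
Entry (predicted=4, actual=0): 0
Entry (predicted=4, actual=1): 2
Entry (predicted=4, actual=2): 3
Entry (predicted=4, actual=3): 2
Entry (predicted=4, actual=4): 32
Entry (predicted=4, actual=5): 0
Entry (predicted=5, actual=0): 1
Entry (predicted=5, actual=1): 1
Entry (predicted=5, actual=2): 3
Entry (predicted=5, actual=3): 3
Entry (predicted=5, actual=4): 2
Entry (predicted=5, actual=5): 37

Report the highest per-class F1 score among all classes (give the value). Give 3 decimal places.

0.790

Per-class F1 score (2·TP/(2·TP+FP+FN)):
  0: TP=14, FP=1+3+4+1+0=9, FN=0+1+1+0+1=3 → 28/40 = 0.7000
  1: TP=7, FP=0+2+1+2+2=7, FN=1+5+1+2+1=10 → 14/31 = 0.4516
  2: TP=10, FP=1+5+4+0+5=15, FN=3+2+4+3+3=15 → 20/50 = 0.4000
  3: TP=18, FP=1+1+4+5+5=16, FN=4+1+4+2+3=14 → 36/66 = 0.5455
  4: TP=32, FP=0+2+3+2+0=7, FN=1+2+0+5+2=10 → 64/81 = 0.7901
  5: TP=37, FP=1+1+3+3+2=10, FN=0+2+5+5+0=12 → 74/96 = 0.7708
Highest is class '4' with F1 score = 0.790.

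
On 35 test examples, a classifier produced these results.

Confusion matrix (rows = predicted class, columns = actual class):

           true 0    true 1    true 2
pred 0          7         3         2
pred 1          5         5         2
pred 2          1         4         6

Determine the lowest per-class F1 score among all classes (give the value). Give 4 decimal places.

Per-class F1 score (2·TP/(2·TP+FP+FN)):
  0: TP=7, FP=3+2=5, FN=5+1=6 → 14/25 = 0.56000
  1: TP=5, FP=5+2=7, FN=3+4=7 → 10/24 = 0.41667
  2: TP=6, FP=1+4=5, FN=2+2=4 → 12/21 = 0.57143
Lowest is class '1' with F1 score = 0.4167.

0.4167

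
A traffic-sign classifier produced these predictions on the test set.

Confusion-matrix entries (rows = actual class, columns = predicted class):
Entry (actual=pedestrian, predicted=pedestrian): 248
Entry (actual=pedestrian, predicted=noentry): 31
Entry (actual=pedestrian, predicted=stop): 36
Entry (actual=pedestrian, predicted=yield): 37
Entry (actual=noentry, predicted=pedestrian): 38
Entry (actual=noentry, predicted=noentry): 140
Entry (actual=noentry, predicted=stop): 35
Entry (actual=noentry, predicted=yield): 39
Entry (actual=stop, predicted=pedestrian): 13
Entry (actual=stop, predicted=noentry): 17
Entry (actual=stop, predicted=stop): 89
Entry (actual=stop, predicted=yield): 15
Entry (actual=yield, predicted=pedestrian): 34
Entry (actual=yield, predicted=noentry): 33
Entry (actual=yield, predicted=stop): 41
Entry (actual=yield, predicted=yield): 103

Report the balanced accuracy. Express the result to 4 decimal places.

Balanced accuracy = mean of per-class recall.
  pedestrian: recall = 248/352 = 0.70455
  noentry: recall = 140/252 = 0.55556
  stop: recall = 89/134 = 0.66418
  yield: recall = 103/211 = 0.48815
Mean = (0.70455 + 0.55556 + 0.66418 + 0.48815) / 4 = 0.6031

0.6031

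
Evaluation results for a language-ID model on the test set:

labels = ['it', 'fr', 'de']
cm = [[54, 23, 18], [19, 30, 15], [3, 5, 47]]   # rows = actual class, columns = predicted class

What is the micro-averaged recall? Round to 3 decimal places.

0.612

Micro-averaging pools counts across classes: ΣTP=131, ΣFP=83, ΣFN=83.
Micro-recall = TP/(TP+FN) on pooled counts = 0.612 (equals overall accuracy in single-label multiclass).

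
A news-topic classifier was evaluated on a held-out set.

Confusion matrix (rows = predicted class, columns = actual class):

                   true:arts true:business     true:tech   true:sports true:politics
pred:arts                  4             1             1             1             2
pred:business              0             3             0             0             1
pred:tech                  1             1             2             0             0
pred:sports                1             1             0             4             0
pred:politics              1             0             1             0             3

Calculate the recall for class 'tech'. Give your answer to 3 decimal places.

recall = TP/(TP+FN).
tech: TP=2, FN=1+0+0+1=2 → 2/4 = 0.5000

0.500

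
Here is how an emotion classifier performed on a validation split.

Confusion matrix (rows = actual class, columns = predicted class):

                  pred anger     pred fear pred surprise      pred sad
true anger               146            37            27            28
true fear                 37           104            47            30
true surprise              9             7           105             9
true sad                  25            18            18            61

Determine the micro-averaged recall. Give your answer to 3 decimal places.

Micro-averaging pools counts across classes: ΣTP=416, ΣFP=292, ΣFN=292.
Micro-recall = TP/(TP+FN) on pooled counts = 0.588 (equals overall accuracy in single-label multiclass).

0.588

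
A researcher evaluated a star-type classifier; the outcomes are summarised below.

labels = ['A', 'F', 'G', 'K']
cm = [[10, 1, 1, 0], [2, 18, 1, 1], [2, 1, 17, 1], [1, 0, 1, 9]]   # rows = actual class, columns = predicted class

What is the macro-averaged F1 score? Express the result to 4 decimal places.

0.8113

Per-class F1 score (2·TP/(2·TP+FP+FN)):
  A: TP=10, FP=2+2+1=5, FN=1+1+0=2 → 20/27 = 0.74074
  F: TP=18, FP=1+1+0=2, FN=2+1+1=4 → 36/42 = 0.85714
  G: TP=17, FP=1+1+1=3, FN=2+1+1=4 → 34/41 = 0.82927
  K: TP=9, FP=0+1+1=2, FN=1+0+1=2 → 18/22 = 0.81818
Macro-F1 score = mean = (0.74074 + 0.85714 + 0.82927 + 0.81818) / 4 = 0.8113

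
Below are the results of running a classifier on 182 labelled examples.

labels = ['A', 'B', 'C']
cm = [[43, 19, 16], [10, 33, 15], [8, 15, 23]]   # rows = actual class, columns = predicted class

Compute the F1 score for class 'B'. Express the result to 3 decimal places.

0.528

One-vs-rest for 'B': TP = diagonal; FP = other classes predicted 'B'; FN = 'B' predicted as other.
F1 score = 2·TP/(2·TP+FP+FN).
B: TP=33, FP=19+15=34, FN=10+15=25 → 66/125 = 0.5280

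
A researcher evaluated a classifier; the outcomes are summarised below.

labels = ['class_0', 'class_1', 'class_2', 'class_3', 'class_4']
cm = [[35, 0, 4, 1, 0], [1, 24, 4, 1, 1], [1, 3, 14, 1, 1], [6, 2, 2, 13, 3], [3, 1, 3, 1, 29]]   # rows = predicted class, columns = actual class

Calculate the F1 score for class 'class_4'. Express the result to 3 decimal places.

0.817

Take TP from the diagonal, FP from the rest of the 'class_4' prediction marginal, FN from the rest of the 'class_4' actual marginal.
F1 score = 2·TP/(2·TP+FP+FN).
class_4: TP=29, FP=3+1+3+1=8, FN=0+1+1+3=5 → 58/71 = 0.8169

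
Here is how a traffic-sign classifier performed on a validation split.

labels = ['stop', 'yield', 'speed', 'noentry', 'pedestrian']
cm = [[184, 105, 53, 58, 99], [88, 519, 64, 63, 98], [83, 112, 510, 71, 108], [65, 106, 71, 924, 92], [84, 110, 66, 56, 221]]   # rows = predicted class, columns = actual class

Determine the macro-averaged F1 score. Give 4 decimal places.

0.5422

Per-class F1 score (2·TP/(2·TP+FP+FN)):
  stop: TP=184, FP=105+53+58+99=315, FN=88+83+65+84=320 → 368/1003 = 0.36690
  yield: TP=519, FP=88+64+63+98=313, FN=105+112+106+110=433 → 1038/1784 = 0.58184
  speed: TP=510, FP=83+112+71+108=374, FN=53+64+71+66=254 → 1020/1648 = 0.61893
  noentry: TP=924, FP=65+106+71+92=334, FN=58+63+71+56=248 → 1848/2430 = 0.76049
  pedestrian: TP=221, FP=84+110+66+56=316, FN=99+98+108+92=397 → 442/1155 = 0.38268
Macro-F1 score = mean = (0.36690 + 0.58184 + 0.61893 + 0.76049 + 0.38268) / 5 = 0.5422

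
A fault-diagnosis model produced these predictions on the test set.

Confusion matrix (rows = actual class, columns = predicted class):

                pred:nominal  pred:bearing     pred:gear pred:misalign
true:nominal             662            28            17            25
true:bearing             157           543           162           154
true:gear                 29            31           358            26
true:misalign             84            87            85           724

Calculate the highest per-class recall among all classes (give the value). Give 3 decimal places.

Per-class recall (TP/(TP+FN)):
  nominal: TP=662, FN=28+17+25=70 → 662/732 = 0.9044
  bearing: TP=543, FN=157+162+154=473 → 543/1016 = 0.5344
  gear: TP=358, FN=29+31+26=86 → 358/444 = 0.8063
  misalign: TP=724, FN=84+87+85=256 → 724/980 = 0.7388
Highest is class 'nominal' with recall = 0.904.

0.904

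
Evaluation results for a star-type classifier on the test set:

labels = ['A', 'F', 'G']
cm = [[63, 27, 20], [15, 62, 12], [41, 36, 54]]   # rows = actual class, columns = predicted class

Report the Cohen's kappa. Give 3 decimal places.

Observed agreement pₒ = trace/N = 179/330 = 0.5424
Expected agreement pₑ = Σ (rowᵢ·colᵢ)/N² = (110·119 + 89·125 + 131·86)/330² = 0.3258
κ = (pₒ − pₑ)/(1 − pₑ) = (0.5424 − 0.3258)/(1 − 0.3258) = 0.321

0.321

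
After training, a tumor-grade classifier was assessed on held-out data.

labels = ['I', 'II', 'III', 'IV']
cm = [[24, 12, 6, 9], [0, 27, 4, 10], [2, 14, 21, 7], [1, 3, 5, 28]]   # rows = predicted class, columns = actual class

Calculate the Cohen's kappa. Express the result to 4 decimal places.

0.4430

Observed agreement pₒ = trace/N = 100/173 = 0.57803
Expected agreement pₑ = Σ (rowᵢ·colᵢ)/N² = (27·51 + 56·41 + 36·44 + 54·37)/173² = 0.24241
κ = (pₒ − pₑ)/(1 − pₑ) = (0.57803 − 0.24241)/(1 − 0.24241) = 0.4430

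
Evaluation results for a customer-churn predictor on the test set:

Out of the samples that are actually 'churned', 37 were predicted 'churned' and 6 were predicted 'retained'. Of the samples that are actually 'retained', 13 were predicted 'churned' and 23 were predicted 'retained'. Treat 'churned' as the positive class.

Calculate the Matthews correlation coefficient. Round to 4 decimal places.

MCC = (TP·TN − FP·FN) / √((TP+FP)(TP+FN)(TN+FP)(TN+FN))
Numerator = 37·23 − 13·6 = 773
Denominator = √(50·43·36·29) = √2244600 = 1498.1989
MCC = 773 / 1498.1989 = 0.5160

0.5160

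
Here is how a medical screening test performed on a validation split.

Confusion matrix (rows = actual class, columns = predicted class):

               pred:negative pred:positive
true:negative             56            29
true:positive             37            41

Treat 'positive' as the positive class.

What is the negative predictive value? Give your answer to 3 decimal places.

0.602

NPV = TN/(TN+FN) = 56/(56+37) = 0.602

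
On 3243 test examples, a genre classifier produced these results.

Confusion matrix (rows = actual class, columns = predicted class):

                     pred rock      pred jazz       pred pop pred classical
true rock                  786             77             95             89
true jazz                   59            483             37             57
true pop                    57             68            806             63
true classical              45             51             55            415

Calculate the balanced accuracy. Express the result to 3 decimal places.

0.764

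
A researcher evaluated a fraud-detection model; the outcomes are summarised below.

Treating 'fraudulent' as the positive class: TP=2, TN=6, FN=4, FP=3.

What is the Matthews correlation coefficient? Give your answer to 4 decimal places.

0.0000

MCC = (TP·TN − FP·FN) / √((TP+FP)(TP+FN)(TN+FP)(TN+FN))
Numerator = 2·6 − 3·4 = 0
Denominator = √(5·6·9·10) = √2700 = 51.9615
MCC = 0 / 51.9615 = 0.0000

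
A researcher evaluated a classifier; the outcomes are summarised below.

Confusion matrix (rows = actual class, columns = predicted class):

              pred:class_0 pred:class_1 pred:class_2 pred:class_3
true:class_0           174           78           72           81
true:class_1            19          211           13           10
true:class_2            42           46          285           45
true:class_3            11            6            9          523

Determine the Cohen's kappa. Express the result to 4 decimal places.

Observed agreement pₒ = trace/N = 1193/1625 = 0.73415
Expected agreement pₑ = Σ (rowᵢ·colᵢ)/N² = (405·246 + 253·341 + 418·379 + 549·659)/1625² = 0.26740
κ = (pₒ − pₑ)/(1 − pₑ) = (0.73415 − 0.26740)/(1 − 0.26740) = 0.6371

0.6371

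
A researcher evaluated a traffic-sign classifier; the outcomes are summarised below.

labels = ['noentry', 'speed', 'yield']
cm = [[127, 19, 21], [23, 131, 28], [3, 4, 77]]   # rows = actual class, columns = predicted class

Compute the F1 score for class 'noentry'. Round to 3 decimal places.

0.794

One-vs-rest for 'noentry': TP = diagonal; FP = other classes predicted 'noentry'; FN = 'noentry' predicted as other.
F1 score = 2·TP/(2·TP+FP+FN).
noentry: TP=127, FP=23+3=26, FN=19+21=40 → 254/320 = 0.7938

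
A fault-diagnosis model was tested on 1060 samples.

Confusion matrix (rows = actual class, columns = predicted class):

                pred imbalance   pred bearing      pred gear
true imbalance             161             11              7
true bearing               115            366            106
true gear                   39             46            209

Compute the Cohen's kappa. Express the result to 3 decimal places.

0.526

Observed agreement pₒ = trace/N = 736/1060 = 0.6943
Expected agreement pₑ = Σ (rowᵢ·colᵢ)/N² = (179·315 + 587·423 + 294·322)/1060² = 0.3554
κ = (pₒ − pₑ)/(1 − pₑ) = (0.6943 − 0.3554)/(1 − 0.3554) = 0.526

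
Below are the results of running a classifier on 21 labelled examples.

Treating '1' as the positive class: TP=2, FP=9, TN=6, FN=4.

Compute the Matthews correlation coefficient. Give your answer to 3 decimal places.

MCC = (TP·TN − FP·FN) / √((TP+FP)(TP+FN)(TN+FP)(TN+FN))
Numerator = 2·6 − 9·4 = -24
Denominator = √(11·6·15·10) = √9900 = 99.4987
MCC = -24 / 99.4987 = -0.241

-0.241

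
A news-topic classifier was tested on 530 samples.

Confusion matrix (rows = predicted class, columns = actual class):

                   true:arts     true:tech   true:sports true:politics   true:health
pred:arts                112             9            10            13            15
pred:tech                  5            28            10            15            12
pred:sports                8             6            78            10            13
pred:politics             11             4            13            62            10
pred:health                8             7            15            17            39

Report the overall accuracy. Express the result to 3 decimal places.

0.602

Accuracy = trace / total = (112+28+78+62+39=319) / 530 = 319/530 = 0.602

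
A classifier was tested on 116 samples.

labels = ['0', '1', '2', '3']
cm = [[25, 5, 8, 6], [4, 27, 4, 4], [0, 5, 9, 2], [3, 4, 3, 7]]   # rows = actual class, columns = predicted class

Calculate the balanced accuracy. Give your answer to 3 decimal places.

Balanced accuracy = mean of per-class recall.
  0: recall = 25/44 = 0.5682
  1: recall = 27/39 = 0.6923
  2: recall = 9/16 = 0.5625
  3: recall = 7/17 = 0.4118
Mean = (0.5682 + 0.6923 + 0.5625 + 0.4118) / 4 = 0.559

0.559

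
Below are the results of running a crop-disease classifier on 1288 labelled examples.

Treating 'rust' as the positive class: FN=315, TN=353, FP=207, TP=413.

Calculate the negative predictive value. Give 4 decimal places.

NPV = TN/(TN+FN) = 353/(353+315) = 0.5284

0.5284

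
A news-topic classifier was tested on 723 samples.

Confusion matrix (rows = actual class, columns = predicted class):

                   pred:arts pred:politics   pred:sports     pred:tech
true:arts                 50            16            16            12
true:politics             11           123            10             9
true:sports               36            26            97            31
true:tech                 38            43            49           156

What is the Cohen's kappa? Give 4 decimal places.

0.4438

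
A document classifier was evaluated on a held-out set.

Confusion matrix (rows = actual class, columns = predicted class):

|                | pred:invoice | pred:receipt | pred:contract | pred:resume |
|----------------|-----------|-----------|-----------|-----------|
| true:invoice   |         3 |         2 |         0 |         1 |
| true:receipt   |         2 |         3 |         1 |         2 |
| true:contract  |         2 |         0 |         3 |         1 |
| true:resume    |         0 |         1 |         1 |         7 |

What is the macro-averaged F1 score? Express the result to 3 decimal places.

0.534

Per-class F1 score (2·TP/(2·TP+FP+FN)):
  invoice: TP=3, FP=2+2+0=4, FN=2+0+1=3 → 6/13 = 0.4615
  receipt: TP=3, FP=2+0+1=3, FN=2+1+2=5 → 6/14 = 0.4286
  contract: TP=3, FP=0+1+1=2, FN=2+0+1=3 → 6/11 = 0.5455
  resume: TP=7, FP=1+2+1=4, FN=0+1+1=2 → 14/20 = 0.7000
Macro-F1 score = mean = (0.4615 + 0.4286 + 0.5455 + 0.7000) / 4 = 0.534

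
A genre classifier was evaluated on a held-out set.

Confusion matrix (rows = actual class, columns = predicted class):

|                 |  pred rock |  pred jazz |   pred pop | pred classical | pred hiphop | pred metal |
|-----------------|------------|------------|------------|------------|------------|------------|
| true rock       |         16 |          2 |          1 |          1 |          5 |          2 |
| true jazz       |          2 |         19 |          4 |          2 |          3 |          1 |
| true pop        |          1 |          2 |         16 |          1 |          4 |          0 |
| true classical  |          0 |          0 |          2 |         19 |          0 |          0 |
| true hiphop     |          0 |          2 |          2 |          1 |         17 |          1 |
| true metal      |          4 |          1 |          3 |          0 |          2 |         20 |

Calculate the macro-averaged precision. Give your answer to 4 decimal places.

Per-class precision (TP/(TP+FP)):
  rock: TP=16, FP=2+1+0+0+4=7 → 16/23 = 0.69565
  jazz: TP=19, FP=2+2+0+2+1=7 → 19/26 = 0.73077
  pop: TP=16, FP=1+4+2+2+3=12 → 16/28 = 0.57143
  classical: TP=19, FP=1+2+1+1+0=5 → 19/24 = 0.79167
  hiphop: TP=17, FP=5+3+4+0+2=14 → 17/31 = 0.54839
  metal: TP=20, FP=2+1+0+0+1=4 → 20/24 = 0.83333
Macro-precision = mean = (0.69565 + 0.73077 + 0.57143 + 0.79167 + 0.54839 + 0.83333) / 6 = 0.6952

0.6952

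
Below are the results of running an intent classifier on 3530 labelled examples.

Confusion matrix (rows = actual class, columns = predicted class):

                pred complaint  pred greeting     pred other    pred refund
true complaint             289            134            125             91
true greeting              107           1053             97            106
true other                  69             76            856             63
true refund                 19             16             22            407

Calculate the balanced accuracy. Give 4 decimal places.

0.7266

Balanced accuracy = mean of per-class recall.
  complaint: recall = 289/639 = 0.45227
  greeting: recall = 1053/1363 = 0.77256
  other: recall = 856/1064 = 0.80451
  refund: recall = 407/464 = 0.87716
Mean = (0.45227 + 0.77256 + 0.80451 + 0.87716) / 4 = 0.7266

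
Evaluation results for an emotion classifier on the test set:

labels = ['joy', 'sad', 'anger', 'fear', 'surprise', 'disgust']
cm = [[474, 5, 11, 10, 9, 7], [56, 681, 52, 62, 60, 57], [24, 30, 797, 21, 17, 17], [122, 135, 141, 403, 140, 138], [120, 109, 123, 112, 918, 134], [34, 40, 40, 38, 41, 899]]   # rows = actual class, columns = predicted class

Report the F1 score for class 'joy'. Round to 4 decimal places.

Treat 'joy' as positive and all other classes as negative.
F1 score = 2·TP/(2·TP+FP+FN).
joy: TP=474, FP=56+24+122+120+34=356, FN=5+11+10+9+7=42 → 948/1346 = 0.70431

0.7043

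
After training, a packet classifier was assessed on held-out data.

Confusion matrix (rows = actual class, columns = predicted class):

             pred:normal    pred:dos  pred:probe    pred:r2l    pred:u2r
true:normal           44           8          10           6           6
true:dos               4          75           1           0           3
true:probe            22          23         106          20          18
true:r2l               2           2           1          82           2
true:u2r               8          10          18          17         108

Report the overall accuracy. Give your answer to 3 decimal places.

Accuracy = trace / total = (44+75+106+82+108=415) / 596 = 415/596 = 0.696

0.696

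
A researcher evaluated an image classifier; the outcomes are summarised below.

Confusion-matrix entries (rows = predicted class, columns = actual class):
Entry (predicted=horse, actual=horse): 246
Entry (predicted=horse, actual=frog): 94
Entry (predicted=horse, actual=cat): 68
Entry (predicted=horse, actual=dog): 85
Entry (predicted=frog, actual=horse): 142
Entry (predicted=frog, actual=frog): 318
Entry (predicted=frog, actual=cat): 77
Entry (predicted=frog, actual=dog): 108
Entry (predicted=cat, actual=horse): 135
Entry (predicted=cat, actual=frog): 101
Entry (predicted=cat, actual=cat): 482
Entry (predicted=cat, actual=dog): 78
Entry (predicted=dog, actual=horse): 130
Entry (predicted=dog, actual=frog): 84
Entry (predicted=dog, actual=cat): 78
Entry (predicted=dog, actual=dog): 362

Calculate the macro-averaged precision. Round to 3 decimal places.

Per-class precision (TP/(TP+FP)):
  horse: TP=246, FP=94+68+85=247 → 246/493 = 0.4990
  frog: TP=318, FP=142+77+108=327 → 318/645 = 0.4930
  cat: TP=482, FP=135+101+78=314 → 482/796 = 0.6055
  dog: TP=362, FP=130+84+78=292 → 362/654 = 0.5535
Macro-precision = mean = (0.4990 + 0.4930 + 0.6055 + 0.5535) / 4 = 0.538

0.538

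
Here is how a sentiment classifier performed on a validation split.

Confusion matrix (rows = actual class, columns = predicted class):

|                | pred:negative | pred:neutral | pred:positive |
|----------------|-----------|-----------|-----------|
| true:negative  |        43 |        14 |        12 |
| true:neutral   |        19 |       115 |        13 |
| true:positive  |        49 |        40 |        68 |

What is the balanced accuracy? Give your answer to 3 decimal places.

0.613

Balanced accuracy = mean of per-class recall.
  negative: recall = 43/69 = 0.6232
  neutral: recall = 115/147 = 0.7823
  positive: recall = 68/157 = 0.4331
Mean = (0.6232 + 0.7823 + 0.4331) / 3 = 0.613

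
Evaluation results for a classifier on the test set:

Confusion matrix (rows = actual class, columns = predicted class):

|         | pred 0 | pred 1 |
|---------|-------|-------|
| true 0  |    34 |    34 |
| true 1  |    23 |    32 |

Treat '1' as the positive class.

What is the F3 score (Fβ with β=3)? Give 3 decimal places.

0.570

Fβ = (1+β²)·TP / ((1+β²)·TP + β²·FN + FP), with β²=9
= 10·32 / (10·32 + 9·23 + 34) = 0.570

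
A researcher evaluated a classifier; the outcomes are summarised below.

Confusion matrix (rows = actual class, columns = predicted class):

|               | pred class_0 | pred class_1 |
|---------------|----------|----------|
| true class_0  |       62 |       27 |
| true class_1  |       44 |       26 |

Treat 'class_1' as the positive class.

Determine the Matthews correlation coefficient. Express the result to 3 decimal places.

MCC = (TP·TN − FP·FN) / √((TP+FP)(TP+FN)(TN+FP)(TN+FN))
Numerator = 26·62 − 27·44 = 424
Denominator = √(53·70·89·106) = √35000140 = 5916.0916
MCC = 424 / 5916.0916 = 0.072

0.072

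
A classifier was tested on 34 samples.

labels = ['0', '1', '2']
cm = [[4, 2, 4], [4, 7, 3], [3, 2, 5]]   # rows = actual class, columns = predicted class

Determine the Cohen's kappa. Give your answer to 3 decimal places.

Observed agreement pₒ = trace/N = 16/34 = 0.4706
Expected agreement pₑ = Σ (rowᵢ·colᵢ)/N² = (10·11 + 14·11 + 10·12)/34² = 0.3322
κ = (pₒ − pₑ)/(1 − pₑ) = (0.4706 − 0.3322)/(1 − 0.3322) = 0.207

0.207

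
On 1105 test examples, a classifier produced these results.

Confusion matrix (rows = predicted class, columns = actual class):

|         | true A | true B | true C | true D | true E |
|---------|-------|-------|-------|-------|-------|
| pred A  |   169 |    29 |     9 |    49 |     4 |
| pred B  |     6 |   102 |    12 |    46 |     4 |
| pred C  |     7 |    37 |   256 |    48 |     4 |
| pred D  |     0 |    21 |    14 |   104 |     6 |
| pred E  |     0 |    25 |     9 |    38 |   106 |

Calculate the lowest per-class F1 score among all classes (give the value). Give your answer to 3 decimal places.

Per-class F1 score (2·TP/(2·TP+FP+FN)):
  A: TP=169, FP=29+9+49+4=91, FN=6+7+0+0=13 → 338/442 = 0.7647
  B: TP=102, FP=6+12+46+4=68, FN=29+37+21+25=112 → 204/384 = 0.5313
  C: TP=256, FP=7+37+48+4=96, FN=9+12+14+9=44 → 512/652 = 0.7853
  D: TP=104, FP=0+21+14+6=41, FN=49+46+48+38=181 → 208/430 = 0.4837
  E: TP=106, FP=0+25+9+38=72, FN=4+4+4+6=18 → 212/302 = 0.7020
Lowest is class 'D' with F1 score = 0.484.

0.484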